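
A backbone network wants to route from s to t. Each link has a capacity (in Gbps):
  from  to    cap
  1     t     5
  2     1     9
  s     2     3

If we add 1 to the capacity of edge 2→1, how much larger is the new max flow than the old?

0

Original max flow = 3.
Edge 2→1 does not cross the min cut (source side {s}), so extra capacity there cannot help.
New max flow = 3. Increase = 0.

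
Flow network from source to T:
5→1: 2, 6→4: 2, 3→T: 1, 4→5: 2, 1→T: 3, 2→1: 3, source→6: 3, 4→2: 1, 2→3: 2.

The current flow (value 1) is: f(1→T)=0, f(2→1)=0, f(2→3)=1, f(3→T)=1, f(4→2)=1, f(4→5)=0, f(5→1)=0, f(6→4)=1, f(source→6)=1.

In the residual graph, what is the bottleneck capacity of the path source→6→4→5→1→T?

Residual capacities along the path: source→6: 2, 6→4: 1, 4→5: 2, 5→1: 2, 1→T: 3.
Minimum is 1.

1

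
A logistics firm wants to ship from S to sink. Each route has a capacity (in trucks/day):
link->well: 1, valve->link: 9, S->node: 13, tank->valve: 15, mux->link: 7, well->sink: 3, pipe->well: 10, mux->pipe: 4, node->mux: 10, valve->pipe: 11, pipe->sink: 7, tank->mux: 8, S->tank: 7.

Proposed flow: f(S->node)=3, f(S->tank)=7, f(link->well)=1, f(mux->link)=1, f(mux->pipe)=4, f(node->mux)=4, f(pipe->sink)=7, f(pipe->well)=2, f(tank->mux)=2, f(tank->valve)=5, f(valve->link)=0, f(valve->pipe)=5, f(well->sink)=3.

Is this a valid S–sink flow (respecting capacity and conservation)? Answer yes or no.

No

Conservation fails at node: inflow 3 ≠ outflow 4.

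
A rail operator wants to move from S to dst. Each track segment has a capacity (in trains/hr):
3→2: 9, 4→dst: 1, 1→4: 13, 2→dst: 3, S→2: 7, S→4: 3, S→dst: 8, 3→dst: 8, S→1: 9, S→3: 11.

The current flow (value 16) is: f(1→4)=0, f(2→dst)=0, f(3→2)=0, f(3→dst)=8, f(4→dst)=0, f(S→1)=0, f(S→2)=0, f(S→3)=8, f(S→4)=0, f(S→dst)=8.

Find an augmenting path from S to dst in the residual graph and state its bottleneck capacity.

Residual along S→2→dst: S→2: 7, 2→dst: 3.
Bottleneck = min = 3.

S→2→dst, bottleneck 3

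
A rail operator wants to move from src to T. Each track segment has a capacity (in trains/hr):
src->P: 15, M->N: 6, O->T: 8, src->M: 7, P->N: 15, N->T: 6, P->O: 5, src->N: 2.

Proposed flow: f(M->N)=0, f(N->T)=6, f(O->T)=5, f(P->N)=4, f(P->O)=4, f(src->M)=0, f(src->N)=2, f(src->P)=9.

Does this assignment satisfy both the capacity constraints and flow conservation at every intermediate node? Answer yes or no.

Conservation fails at P: inflow 9 ≠ outflow 8.

No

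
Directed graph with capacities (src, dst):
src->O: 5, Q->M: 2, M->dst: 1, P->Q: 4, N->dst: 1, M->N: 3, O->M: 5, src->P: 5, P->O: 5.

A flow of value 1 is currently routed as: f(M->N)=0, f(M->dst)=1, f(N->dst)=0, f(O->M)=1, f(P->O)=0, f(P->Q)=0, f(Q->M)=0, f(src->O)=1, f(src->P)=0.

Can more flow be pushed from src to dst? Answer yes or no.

Yes

Residual path src->O->M->N->dst has bottleneck 1 > 0.
Pushing 1 along it raises the flow to 2, so the given flow is not maximum.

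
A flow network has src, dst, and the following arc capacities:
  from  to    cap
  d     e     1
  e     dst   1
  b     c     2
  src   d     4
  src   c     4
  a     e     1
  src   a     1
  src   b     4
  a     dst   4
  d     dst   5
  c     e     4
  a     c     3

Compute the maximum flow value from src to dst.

6

Augment src→d→dst: bottleneck 4. Total 4.
Augment src→a→dst: bottleneck 1. Total 5.
Augment src→c→e→dst: bottleneck 1. Total 6.
No augmenting path remains in the residual graph.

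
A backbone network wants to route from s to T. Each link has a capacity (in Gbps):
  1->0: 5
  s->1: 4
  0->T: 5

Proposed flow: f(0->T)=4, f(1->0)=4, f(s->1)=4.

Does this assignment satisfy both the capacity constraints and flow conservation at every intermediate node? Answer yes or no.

Yes

Every edge has 0 ≤ f(e) ≤ cap(e).
At each intermediate node, inflow equals outflow.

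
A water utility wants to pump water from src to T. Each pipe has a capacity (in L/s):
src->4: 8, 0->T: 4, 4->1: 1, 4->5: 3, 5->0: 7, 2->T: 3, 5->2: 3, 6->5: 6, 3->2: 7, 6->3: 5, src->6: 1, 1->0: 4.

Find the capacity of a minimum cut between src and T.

Max flow = 5 (via 4 augmenting paths).
In the residual at optimum, the set reachable from src is {4, src}.
Cut edges: src->6 (cap 1), 4->5 (cap 3), 4->1 (cap 1). Sum = 5.

5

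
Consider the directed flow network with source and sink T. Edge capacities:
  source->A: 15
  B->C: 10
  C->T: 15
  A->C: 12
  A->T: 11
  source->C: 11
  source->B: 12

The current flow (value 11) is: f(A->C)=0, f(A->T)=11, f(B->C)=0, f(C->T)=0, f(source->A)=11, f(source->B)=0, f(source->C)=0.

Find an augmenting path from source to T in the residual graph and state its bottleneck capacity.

source->C->T, bottleneck 11

Residual along source->C->T: source->C: 11, C->T: 15.
Bottleneck = min = 11.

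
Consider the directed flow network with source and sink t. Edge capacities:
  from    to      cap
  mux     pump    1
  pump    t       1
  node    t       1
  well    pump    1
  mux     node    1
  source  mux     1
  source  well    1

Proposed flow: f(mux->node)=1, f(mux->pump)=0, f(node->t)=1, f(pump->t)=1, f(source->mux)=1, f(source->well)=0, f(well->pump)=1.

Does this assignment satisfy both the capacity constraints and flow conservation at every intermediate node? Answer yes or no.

No

Conservation fails at well: inflow 0 ≠ outflow 1.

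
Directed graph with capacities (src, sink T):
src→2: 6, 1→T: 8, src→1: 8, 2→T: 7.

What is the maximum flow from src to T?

14

Augment src→2→T: bottleneck 6. Total 6.
Augment src→1→T: bottleneck 8. Total 14.
No augmenting path remains in the residual graph.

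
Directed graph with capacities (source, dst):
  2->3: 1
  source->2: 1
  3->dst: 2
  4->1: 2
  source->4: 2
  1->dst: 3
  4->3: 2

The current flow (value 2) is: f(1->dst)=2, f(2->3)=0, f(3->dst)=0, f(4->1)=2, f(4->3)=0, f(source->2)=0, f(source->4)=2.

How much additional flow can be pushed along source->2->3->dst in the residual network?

1

Residual capacities along the path: source->2: 1, 2->3: 1, 3->dst: 2.
Minimum is 1.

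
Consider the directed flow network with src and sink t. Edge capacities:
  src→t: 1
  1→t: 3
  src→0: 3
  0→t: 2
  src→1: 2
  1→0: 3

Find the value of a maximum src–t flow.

5

Augment src→t: bottleneck 1. Total 1.
Augment src→1→t: bottleneck 2. Total 3.
Augment src→0→t: bottleneck 2. Total 5.
No augmenting path remains in the residual graph.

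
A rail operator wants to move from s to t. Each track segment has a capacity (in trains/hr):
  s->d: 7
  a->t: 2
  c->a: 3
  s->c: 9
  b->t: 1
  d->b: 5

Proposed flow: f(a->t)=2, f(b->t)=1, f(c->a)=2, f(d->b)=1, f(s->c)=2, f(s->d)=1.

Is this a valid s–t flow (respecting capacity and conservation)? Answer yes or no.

Every edge has 0 ≤ f(e) ≤ cap(e).
At each intermediate node, inflow equals outflow.

Yes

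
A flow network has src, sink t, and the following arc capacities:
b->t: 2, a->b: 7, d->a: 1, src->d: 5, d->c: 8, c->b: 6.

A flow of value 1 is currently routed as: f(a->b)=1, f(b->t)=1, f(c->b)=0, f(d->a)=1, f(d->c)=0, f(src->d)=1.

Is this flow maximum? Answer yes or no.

No

Residual path src->d->c->b->t has bottleneck 1 > 0.
Pushing 1 along it raises the flow to 2, so the given flow is not maximum.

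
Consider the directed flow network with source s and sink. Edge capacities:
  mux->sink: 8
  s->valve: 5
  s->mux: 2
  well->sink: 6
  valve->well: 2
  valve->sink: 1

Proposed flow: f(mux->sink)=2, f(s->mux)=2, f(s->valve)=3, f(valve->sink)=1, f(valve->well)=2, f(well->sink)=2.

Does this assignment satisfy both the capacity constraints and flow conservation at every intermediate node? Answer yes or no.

Every edge has 0 ≤ f(e) ≤ cap(e).
At each intermediate node, inflow equals outflow.

Yes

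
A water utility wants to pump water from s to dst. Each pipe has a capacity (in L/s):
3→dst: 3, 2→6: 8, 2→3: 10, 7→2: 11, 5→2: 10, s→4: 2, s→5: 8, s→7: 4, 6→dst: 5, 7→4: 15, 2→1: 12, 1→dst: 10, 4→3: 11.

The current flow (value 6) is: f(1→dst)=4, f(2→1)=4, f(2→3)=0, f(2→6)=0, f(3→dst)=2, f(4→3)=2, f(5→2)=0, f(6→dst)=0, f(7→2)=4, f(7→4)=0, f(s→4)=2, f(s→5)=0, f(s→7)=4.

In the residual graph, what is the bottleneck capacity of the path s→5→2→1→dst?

6

Residual capacities along the path: s→5: 8, 5→2: 10, 2→1: 8, 1→dst: 6.
Minimum is 6.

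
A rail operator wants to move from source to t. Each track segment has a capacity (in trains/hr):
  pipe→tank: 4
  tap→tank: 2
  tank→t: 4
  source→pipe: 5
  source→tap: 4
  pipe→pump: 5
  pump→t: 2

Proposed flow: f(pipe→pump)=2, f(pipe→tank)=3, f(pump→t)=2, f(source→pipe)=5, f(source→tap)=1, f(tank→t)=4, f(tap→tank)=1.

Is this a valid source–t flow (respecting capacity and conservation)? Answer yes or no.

Yes

Every edge has 0 ≤ f(e) ≤ cap(e).
At each intermediate node, inflow equals outflow.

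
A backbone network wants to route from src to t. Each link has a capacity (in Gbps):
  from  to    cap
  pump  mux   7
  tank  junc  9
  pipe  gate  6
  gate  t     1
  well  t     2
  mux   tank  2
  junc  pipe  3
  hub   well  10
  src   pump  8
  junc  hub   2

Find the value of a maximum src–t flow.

Augment src→pump→mux→tank→junc→hub→well→t: bottleneck 2. Total 2.
No augmenting path remains in the residual graph.

2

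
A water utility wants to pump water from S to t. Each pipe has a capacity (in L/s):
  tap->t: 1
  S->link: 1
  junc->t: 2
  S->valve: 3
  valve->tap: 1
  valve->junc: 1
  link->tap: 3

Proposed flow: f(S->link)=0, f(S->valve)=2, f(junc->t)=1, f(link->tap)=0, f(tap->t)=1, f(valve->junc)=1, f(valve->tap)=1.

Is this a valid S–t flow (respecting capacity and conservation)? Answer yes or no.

Every edge has 0 ≤ f(e) ≤ cap(e).
At each intermediate node, inflow equals outflow.

Yes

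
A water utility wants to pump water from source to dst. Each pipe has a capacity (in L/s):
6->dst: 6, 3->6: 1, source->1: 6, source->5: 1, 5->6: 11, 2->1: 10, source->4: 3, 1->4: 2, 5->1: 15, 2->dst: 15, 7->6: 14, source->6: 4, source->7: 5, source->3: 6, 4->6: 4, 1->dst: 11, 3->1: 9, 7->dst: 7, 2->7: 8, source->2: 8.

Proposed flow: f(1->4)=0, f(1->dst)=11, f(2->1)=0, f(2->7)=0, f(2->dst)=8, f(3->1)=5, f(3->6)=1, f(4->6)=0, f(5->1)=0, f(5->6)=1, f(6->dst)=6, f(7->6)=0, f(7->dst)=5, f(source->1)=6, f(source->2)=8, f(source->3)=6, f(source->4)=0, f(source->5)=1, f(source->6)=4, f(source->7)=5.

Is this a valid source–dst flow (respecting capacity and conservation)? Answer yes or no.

Every edge has 0 ≤ f(e) ≤ cap(e).
At each intermediate node, inflow equals outflow.

Yes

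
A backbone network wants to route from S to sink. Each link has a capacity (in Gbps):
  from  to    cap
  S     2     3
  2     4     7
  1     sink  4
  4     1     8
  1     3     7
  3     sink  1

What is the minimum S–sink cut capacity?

3

Max flow = 3 (via 1 augmenting path).
In the residual at optimum, the set reachable from S is {S}.
Cut edges: S->2 (cap 3). Sum = 3.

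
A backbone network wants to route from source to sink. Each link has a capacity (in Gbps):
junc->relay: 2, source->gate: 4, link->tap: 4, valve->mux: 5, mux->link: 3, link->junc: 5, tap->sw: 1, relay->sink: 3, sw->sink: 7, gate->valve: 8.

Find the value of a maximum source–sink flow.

Augment source->gate->valve->mux->link->tap->sw->sink: bottleneck 1. Total 1.
Augment source->gate->valve->mux->link->junc->relay->sink: bottleneck 2. Total 3.
No augmenting path remains in the residual graph.

3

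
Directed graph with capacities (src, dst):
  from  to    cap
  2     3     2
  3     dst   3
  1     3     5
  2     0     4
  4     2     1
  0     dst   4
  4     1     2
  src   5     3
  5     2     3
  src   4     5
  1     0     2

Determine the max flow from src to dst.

6

Augment src->4->2->0->dst: bottleneck 1. Total 1.
Augment src->4->1->0->dst: bottleneck 2. Total 3.
Augment src->5->2->0->dst: bottleneck 1. Total 4.
Augment src->5->2->3->dst: bottleneck 2. Total 6.
No augmenting path remains in the residual graph.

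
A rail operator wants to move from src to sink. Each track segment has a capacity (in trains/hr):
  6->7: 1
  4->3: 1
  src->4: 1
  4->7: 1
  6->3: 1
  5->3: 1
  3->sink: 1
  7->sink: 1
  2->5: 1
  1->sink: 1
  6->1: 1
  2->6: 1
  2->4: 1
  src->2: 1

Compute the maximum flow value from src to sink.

2

Augment src->4->7->sink: bottleneck 1. Total 1.
Augment src->2->4->3->sink: bottleneck 1. Total 2.
No augmenting path remains in the residual graph.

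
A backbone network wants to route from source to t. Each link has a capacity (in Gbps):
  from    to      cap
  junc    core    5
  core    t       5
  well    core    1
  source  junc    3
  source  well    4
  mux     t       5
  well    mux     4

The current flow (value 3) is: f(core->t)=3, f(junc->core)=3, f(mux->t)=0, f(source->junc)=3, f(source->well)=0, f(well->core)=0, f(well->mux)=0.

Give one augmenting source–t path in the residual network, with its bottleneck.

Residual along source->well->core->t: source->well: 4, well->core: 1, core->t: 2.
Bottleneck = min = 1.

source->well->core->t, bottleneck 1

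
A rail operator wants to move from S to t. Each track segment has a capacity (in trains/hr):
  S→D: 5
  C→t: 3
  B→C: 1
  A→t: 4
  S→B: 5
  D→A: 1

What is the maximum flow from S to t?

2

Augment S→D→A→t: bottleneck 1. Total 1.
Augment S→B→C→t: bottleneck 1. Total 2.
No augmenting path remains in the residual graph.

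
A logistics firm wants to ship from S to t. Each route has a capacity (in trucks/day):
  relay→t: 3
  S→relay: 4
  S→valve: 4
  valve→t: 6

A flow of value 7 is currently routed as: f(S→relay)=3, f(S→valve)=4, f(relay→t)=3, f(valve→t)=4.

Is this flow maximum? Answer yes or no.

Residual reachable from S: {S, relay}; t is not reachable.
Saturated cut: S→valve, relay→t with total capacity 7 = current flow value. Flow is maximum.

Yes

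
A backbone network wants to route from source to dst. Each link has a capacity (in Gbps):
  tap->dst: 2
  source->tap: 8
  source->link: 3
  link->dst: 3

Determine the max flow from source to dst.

Augment source->tap->dst: bottleneck 2. Total 2.
Augment source->link->dst: bottleneck 3. Total 5.
No augmenting path remains in the residual graph.

5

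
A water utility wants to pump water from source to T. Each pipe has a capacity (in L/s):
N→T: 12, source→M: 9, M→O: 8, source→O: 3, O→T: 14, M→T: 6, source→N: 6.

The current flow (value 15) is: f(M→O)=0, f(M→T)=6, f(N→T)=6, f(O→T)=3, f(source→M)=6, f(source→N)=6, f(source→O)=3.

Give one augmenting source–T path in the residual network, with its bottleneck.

source→M→O→T, bottleneck 3

Residual along source→M→O→T: source→M: 3, M→O: 8, O→T: 11.
Bottleneck = min = 3.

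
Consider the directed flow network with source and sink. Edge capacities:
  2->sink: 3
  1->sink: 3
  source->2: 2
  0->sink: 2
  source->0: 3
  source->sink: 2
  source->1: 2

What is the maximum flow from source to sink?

Augment source->sink: bottleneck 2. Total 2.
Augment source->2->sink: bottleneck 2. Total 4.
Augment source->0->sink: bottleneck 2. Total 6.
Augment source->1->sink: bottleneck 2. Total 8.
No augmenting path remains in the residual graph.

8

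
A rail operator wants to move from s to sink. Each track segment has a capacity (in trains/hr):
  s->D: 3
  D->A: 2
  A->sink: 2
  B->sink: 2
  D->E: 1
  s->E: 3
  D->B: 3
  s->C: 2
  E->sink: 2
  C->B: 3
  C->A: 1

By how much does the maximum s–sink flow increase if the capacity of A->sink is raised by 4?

Original max flow = 6.
After raising cap(A->sink), augmenting paths through that edge carry 1 more unit.
New max flow = 7. Increase = 1.

1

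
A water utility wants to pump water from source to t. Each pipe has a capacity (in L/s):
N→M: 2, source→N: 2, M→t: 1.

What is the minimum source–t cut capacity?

Max flow = 1 (via 1 augmenting path).
In the residual at optimum, the set reachable from source is {M, N, source}.
Cut edges: M→t (cap 1). Sum = 1.

1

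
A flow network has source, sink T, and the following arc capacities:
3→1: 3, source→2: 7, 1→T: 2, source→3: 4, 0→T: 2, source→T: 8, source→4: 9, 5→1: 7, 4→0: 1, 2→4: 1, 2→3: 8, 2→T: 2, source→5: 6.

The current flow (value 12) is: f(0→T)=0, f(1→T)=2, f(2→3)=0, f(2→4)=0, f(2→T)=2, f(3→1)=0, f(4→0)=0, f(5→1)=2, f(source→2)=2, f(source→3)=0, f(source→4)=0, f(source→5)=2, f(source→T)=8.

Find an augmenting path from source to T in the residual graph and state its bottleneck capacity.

Residual along source→4→0→T: source→4: 9, 4→0: 1, 0→T: 2.
Bottleneck = min = 1.

source→4→0→T, bottleneck 1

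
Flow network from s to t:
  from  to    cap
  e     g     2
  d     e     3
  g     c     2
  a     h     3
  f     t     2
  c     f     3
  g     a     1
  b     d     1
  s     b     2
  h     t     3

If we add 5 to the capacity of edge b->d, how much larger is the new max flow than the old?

1

Original max flow = 1.
After raising cap(b->d), augmenting paths through that edge carry 1 more unit.
New max flow = 2. Increase = 1.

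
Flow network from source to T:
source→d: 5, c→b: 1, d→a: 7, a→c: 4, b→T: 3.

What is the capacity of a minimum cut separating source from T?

1

Max flow = 1 (via 1 augmenting path).
In the residual at optimum, the set reachable from source is {a, c, d, source}.
Cut edges: c→b (cap 1). Sum = 1.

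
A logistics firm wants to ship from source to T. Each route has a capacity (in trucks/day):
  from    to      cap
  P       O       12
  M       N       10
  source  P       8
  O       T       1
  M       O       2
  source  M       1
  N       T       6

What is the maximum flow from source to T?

Augment source->P->O->T: bottleneck 1. Total 1.
Augment source->M->N->T: bottleneck 1. Total 2.
No augmenting path remains in the residual graph.

2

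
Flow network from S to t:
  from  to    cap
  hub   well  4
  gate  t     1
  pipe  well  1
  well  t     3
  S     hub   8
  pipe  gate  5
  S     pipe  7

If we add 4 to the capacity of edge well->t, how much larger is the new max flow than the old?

Original max flow = 4.
After raising cap(well->t), augmenting paths through that edge carry 2 more units.
New max flow = 6. Increase = 2.

2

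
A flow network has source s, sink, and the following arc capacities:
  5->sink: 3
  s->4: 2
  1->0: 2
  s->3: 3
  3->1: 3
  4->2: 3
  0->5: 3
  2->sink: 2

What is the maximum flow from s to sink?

Augment s->4->2->sink: bottleneck 2. Total 2.
Augment s->3->1->0->5->sink: bottleneck 2. Total 4.
No augmenting path remains in the residual graph.

4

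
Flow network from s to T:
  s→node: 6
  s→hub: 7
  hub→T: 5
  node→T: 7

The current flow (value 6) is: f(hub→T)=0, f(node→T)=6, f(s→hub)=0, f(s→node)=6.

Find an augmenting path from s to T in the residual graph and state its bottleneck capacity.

Residual along s→hub→T: s→hub: 7, hub→T: 5.
Bottleneck = min = 5.

s→hub→T, bottleneck 5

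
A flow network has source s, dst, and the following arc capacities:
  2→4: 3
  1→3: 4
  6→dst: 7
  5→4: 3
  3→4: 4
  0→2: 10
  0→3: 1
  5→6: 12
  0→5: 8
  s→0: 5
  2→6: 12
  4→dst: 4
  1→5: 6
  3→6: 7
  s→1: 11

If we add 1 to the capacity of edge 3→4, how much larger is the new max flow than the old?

0

Original max flow = 11.
Edge 3→4 does not cross the min cut (source side {0, 1, 2, 3, 4, 5, 6, s}), so extra capacity there cannot help.
New max flow = 11. Increase = 0.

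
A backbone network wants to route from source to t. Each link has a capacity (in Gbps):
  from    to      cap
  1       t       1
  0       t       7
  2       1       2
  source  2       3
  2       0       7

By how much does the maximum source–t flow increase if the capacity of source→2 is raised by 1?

Original max flow = 3.
After raising cap(source→2), augmenting paths through that edge carry 1 more unit.
New max flow = 4. Increase = 1.

1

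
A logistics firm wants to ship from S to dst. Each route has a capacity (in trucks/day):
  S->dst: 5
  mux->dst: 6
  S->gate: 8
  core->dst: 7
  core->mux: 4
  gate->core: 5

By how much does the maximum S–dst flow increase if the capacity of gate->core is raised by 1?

1

Original max flow = 10.
After raising cap(gate->core), augmenting paths through that edge carry 1 more unit.
New max flow = 11. Increase = 1.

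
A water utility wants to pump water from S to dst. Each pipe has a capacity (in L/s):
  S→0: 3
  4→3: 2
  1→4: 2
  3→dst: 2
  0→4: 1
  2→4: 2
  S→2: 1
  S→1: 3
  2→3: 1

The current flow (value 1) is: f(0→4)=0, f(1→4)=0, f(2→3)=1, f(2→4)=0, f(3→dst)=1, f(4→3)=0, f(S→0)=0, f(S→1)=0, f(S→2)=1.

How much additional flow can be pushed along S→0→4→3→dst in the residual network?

Residual capacities along the path: S→0: 3, 0→4: 1, 4→3: 2, 3→dst: 1.
Minimum is 1.

1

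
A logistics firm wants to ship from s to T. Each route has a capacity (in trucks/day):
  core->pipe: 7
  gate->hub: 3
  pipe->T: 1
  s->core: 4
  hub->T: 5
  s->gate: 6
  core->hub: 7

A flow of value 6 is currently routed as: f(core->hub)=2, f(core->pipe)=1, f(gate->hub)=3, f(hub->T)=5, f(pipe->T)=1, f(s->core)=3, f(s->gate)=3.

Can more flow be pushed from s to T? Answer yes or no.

No

Residual reachable from s: {core, gate, hub, pipe, s}; T is not reachable.
Saturated cut: hub->T, pipe->T with total capacity 6 = current flow value. Flow is maximum.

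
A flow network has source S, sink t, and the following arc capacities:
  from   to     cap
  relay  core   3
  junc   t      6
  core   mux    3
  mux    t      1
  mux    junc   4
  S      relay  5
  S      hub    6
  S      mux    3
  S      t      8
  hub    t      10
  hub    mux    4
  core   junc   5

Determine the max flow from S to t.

20

Augment S->t: bottleneck 8. Total 8.
Augment S->hub->t: bottleneck 6. Total 14.
Augment S->mux->t: bottleneck 1. Total 15.
Augment S->mux->junc->t: bottleneck 2. Total 17.
Augment S->relay->core->junc->t: bottleneck 3. Total 20.
No augmenting path remains in the residual graph.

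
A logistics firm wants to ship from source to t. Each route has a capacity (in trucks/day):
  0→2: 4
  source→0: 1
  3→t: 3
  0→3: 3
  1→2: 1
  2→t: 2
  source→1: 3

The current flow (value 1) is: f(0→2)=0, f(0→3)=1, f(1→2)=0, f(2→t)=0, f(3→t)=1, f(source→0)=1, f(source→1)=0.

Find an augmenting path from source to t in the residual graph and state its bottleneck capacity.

source→1→2→t, bottleneck 1

Residual along source→1→2→t: source→1: 3, 1→2: 1, 2→t: 2.
Bottleneck = min = 1.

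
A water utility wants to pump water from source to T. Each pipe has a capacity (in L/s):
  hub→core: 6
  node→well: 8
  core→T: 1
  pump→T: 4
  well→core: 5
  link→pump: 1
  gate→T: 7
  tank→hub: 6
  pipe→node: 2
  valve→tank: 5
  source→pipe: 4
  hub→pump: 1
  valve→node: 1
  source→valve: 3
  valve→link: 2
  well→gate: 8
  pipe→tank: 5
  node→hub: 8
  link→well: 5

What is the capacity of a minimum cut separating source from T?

7

Max flow = 7 (via 6 augmenting paths).
In the residual at optimum, the set reachable from source is {source}.
Cut edges: source→valve (cap 3), source→pipe (cap 4). Sum = 7.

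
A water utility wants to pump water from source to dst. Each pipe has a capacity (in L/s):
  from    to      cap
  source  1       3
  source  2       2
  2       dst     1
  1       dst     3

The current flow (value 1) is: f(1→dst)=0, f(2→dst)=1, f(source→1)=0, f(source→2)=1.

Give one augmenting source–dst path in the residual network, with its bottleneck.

source→1→dst, bottleneck 3

Residual along source→1→dst: source→1: 3, 1→dst: 3.
Bottleneck = min = 3.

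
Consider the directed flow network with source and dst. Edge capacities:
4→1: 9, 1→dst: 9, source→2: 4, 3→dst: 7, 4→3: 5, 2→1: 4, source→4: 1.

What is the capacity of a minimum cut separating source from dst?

5

Max flow = 5 (via 2 augmenting paths).
In the residual at optimum, the set reachable from source is {source}.
Cut edges: source→2 (cap 4), source→4 (cap 1). Sum = 5.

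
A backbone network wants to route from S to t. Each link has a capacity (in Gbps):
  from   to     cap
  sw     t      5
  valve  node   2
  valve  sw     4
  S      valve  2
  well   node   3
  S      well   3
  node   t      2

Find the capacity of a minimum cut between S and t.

Max flow = 4 (via 2 augmenting paths).
In the residual at optimum, the set reachable from S is {S, node, well}.
Cut edges: S→valve (cap 2), node→t (cap 2). Sum = 4.

4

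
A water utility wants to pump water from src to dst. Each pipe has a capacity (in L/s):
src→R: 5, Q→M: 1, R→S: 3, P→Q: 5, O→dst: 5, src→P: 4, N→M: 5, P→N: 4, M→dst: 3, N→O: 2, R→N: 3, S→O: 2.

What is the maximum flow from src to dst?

7

Augment src→R→S→O→dst: bottleneck 2. Total 2.
Augment src→R→N→O→dst: bottleneck 2. Total 4.
Augment src→R→N→M→dst: bottleneck 1. Total 5.
Augment src→P→N→M→dst: bottleneck 2. Total 7.
No augmenting path remains in the residual graph.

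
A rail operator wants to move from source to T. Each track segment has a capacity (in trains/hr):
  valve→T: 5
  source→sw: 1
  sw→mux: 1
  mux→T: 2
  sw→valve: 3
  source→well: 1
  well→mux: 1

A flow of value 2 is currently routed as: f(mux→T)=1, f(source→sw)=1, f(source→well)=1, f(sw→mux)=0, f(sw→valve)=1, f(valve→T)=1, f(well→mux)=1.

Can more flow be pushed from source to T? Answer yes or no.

Residual reachable from source: {source}; T is not reachable.
Saturated cut: source→sw, source→well with total capacity 2 = current flow value. Flow is maximum.

No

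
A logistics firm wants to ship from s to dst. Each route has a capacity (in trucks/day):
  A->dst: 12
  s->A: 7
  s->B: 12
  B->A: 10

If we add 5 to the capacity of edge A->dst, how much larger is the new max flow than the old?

Original max flow = 12.
After raising cap(A->dst), augmenting paths through that edge carry 5 more units.
New max flow = 17. Increase = 5.

5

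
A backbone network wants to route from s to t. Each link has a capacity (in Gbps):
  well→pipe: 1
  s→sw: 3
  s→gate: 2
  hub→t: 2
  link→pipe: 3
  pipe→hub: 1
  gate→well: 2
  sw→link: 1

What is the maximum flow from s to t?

Augment s→gate→well→pipe→hub→t: bottleneck 1. Total 1.
No augmenting path remains in the residual graph.

1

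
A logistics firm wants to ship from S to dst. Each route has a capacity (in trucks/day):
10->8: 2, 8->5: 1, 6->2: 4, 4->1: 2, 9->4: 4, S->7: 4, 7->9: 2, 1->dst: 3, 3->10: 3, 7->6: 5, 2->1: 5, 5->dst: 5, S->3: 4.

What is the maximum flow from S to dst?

4

Augment S->7->6->2->1->dst: bottleneck 3. Total 3.
Augment S->3->10->8->5->dst: bottleneck 1. Total 4.
No augmenting path remains in the residual graph.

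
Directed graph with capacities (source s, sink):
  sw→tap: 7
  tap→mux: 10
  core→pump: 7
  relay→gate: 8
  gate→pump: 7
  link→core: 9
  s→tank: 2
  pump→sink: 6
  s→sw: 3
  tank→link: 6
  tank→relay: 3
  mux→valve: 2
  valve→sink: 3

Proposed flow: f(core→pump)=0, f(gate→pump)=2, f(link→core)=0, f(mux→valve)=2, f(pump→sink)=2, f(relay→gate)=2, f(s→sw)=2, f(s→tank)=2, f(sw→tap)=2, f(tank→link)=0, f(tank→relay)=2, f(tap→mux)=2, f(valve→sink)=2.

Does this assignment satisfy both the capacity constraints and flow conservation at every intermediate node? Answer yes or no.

Every edge has 0 ≤ f(e) ≤ cap(e).
At each intermediate node, inflow equals outflow.

Yes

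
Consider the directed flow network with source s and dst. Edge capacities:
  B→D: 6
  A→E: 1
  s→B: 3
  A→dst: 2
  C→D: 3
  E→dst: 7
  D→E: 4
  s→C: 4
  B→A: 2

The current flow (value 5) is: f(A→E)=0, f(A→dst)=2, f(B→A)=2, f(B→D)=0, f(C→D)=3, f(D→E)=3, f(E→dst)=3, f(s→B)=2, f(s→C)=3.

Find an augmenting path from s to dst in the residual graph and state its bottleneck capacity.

Residual along s→B→D→E→dst: s→B: 1, B→D: 6, D→E: 1, E→dst: 4.
Bottleneck = min = 1.

s→B→D→E→dst, bottleneck 1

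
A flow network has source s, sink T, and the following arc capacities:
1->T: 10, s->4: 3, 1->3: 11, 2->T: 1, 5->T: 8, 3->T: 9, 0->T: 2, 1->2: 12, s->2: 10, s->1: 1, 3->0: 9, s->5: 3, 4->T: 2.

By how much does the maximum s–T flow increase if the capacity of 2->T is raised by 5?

5

Original max flow = 7.
After raising cap(2->T), augmenting paths through that edge carry 5 more units.
New max flow = 12. Increase = 5.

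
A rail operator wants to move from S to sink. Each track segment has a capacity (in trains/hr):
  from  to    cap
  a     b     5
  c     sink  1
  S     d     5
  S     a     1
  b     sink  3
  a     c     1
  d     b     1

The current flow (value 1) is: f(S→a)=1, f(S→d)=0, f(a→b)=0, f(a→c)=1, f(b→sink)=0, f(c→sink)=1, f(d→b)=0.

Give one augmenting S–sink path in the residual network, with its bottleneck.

Residual along S→d→b→sink: S→d: 5, d→b: 1, b→sink: 3.
Bottleneck = min = 1.

S→d→b→sink, bottleneck 1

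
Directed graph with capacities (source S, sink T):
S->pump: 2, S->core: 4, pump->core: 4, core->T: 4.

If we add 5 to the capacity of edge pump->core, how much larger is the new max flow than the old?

Original max flow = 4.
Edge pump->core does not cross the min cut (source side {S, core, pump}), so extra capacity there cannot help.
New max flow = 4. Increase = 0.

0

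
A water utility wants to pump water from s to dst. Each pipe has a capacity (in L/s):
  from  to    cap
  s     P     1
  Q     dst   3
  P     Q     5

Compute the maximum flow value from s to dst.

Augment s->P->Q->dst: bottleneck 1. Total 1.
No augmenting path remains in the residual graph.

1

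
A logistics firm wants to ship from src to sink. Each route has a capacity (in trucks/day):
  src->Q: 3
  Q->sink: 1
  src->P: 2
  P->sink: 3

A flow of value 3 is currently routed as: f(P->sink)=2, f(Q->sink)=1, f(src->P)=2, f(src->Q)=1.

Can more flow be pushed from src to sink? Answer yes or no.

Residual reachable from src: {Q, src}; sink is not reachable.
Saturated cut: src->P, Q->sink with total capacity 3 = current flow value. Flow is maximum.

No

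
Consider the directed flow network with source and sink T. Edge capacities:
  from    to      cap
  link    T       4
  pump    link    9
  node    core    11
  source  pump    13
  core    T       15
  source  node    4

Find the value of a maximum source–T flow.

Augment source->node->core->T: bottleneck 4. Total 4.
Augment source->pump->link->T: bottleneck 4. Total 8.
No augmenting path remains in the residual graph.

8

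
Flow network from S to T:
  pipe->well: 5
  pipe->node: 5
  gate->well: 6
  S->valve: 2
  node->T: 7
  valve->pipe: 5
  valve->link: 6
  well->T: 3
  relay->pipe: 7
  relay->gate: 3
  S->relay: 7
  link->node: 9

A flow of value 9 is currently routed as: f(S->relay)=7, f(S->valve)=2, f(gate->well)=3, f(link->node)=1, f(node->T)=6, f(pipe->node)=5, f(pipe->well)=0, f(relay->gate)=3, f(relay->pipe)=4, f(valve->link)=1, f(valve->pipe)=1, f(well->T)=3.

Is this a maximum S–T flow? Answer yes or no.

Residual reachable from S: {S}; T is not reachable.
Saturated cut: S->relay, S->valve with total capacity 9 = current flow value. Flow is maximum.

Yes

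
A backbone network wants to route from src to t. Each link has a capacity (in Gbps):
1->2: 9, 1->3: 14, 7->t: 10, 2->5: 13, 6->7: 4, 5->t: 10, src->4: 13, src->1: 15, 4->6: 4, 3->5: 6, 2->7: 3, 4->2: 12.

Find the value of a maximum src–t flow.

Augment src->4->6->7->t: bottleneck 4. Total 4.
Augment src->4->2->7->t: bottleneck 3. Total 7.
Augment src->4->2->5->t: bottleneck 6. Total 13.
Augment src->1->2->5->t: bottleneck 4. Total 17.
No augmenting path remains in the residual graph.

17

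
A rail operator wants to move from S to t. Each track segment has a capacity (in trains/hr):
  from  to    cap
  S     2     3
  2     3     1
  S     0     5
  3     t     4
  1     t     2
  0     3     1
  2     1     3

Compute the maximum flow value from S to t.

Augment S→0→3→t: bottleneck 1. Total 1.
Augment S→2→3→t: bottleneck 1. Total 2.
Augment S→2→1→t: bottleneck 2. Total 4.
No augmenting path remains in the residual graph.

4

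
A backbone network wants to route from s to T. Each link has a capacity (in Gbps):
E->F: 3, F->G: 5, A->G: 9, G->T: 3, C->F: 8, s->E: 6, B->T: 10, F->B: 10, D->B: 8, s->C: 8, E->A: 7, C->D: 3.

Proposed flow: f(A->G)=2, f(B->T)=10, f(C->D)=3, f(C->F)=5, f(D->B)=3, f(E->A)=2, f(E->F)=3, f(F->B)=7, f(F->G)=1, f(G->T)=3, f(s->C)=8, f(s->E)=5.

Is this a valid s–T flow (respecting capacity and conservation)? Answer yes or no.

Every edge has 0 ≤ f(e) ≤ cap(e).
At each intermediate node, inflow equals outflow.

Yes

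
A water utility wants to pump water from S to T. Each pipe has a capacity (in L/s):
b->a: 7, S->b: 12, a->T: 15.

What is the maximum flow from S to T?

7

Augment S->b->a->T: bottleneck 7. Total 7.
No augmenting path remains in the residual graph.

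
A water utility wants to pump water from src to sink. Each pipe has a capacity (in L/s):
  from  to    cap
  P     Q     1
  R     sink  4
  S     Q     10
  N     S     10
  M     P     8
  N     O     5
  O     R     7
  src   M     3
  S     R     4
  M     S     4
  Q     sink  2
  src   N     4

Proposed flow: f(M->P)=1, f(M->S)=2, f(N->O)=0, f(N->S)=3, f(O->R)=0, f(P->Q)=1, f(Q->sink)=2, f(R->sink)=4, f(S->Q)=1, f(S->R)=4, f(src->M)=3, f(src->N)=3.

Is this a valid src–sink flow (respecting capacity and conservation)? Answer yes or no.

Every edge has 0 ≤ f(e) ≤ cap(e).
At each intermediate node, inflow equals outflow.

Yes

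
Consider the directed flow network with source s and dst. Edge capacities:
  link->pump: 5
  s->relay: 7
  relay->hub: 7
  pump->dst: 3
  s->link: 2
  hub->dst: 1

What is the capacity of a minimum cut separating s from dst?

3

Max flow = 3 (via 2 augmenting paths).
In the residual at optimum, the set reachable from s is {hub, relay, s}.
Cut edges: s->link (cap 2), hub->dst (cap 1). Sum = 3.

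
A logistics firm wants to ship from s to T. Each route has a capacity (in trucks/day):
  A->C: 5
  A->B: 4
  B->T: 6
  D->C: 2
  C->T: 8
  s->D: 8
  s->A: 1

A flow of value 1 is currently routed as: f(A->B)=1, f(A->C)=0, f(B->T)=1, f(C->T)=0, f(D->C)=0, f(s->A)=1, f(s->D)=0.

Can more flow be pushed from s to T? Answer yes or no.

Yes

Residual path s->D->C->T has bottleneck 2 > 0.
Pushing 2 along it raises the flow to 3, so the given flow is not maximum.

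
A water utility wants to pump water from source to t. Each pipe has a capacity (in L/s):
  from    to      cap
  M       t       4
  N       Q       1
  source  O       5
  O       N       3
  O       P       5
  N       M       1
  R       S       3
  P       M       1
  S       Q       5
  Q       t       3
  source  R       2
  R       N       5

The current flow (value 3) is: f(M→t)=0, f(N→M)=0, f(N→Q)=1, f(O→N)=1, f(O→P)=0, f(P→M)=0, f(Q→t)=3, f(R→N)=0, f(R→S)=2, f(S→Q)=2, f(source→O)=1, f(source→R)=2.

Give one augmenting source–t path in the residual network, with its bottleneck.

Residual along source→O→N→M→t: source→O: 4, O→N: 2, N→M: 1, M→t: 4.
Bottleneck = min = 1.

source→O→N→M→t, bottleneck 1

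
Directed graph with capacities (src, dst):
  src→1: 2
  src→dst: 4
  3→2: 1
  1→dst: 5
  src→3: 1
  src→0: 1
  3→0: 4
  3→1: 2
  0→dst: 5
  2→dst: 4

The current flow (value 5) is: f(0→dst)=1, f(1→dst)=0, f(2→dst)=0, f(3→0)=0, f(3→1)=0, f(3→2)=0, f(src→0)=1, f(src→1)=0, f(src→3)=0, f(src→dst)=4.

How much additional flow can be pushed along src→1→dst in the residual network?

Residual capacities along the path: src→1: 2, 1→dst: 5.
Minimum is 2.

2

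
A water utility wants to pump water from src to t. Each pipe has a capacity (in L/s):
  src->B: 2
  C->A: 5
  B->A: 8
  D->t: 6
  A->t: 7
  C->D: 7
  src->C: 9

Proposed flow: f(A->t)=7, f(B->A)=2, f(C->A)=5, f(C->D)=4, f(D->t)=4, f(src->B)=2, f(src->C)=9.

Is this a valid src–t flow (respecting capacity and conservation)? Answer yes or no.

Yes

Every edge has 0 ≤ f(e) ≤ cap(e).
At each intermediate node, inflow equals outflow.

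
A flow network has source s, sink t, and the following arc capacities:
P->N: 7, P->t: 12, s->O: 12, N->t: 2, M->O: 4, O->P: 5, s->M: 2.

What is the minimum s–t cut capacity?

Max flow = 5 (via 1 augmenting path).
In the residual at optimum, the set reachable from s is {M, O, s}.
Cut edges: O->P (cap 5). Sum = 5.

5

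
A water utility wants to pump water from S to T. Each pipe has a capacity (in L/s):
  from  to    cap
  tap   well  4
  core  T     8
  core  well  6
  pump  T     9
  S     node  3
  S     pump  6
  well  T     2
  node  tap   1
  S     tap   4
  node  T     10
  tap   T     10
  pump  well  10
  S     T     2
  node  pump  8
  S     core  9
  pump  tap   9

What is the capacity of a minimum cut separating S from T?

24

Max flow = 24 (via 6 augmenting paths).
In the residual at optimum, the set reachable from S is {S}.
Cut edges: S→node (cap 3), S→pump (cap 6), S→core (cap 9), S→tap (cap 4), S→T (cap 2). Sum = 24.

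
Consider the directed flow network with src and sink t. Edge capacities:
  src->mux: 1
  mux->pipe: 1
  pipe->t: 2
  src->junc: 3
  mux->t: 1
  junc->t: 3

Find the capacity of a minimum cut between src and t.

4

Max flow = 4 (via 2 augmenting paths).
In the residual at optimum, the set reachable from src is {src}.
Cut edges: src->mux (cap 1), src->junc (cap 3). Sum = 4.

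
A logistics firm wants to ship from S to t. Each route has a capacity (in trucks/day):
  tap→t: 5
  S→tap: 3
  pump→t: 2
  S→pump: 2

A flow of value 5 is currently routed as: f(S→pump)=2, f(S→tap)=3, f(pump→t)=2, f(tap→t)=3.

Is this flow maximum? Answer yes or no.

Residual reachable from S: {S}; t is not reachable.
Saturated cut: S→tap, S→pump with total capacity 5 = current flow value. Flow is maximum.

Yes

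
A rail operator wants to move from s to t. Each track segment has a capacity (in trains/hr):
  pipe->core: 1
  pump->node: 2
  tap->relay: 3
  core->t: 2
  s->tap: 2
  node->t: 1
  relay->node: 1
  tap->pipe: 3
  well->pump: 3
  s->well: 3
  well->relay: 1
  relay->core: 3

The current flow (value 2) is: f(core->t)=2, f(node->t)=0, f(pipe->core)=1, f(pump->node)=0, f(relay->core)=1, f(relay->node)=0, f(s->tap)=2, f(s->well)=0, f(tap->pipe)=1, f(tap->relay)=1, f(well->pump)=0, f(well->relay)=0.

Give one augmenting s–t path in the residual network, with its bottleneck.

s->well->relay->node->t, bottleneck 1

Residual along s->well->relay->node->t: s->well: 3, well->relay: 1, relay->node: 1, node->t: 1.
Bottleneck = min = 1.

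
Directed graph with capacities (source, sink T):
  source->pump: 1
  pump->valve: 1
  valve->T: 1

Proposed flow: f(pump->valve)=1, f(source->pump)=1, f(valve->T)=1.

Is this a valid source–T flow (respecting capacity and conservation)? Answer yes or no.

Every edge has 0 ≤ f(e) ≤ cap(e).
At each intermediate node, inflow equals outflow.

Yes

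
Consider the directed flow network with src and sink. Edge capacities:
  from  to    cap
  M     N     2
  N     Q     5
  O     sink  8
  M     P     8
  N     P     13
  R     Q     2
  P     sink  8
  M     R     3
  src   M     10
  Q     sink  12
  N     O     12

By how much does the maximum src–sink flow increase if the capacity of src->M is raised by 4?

Original max flow = 10.
After raising cap(src->M), augmenting paths through that edge carry 2 more units.
New max flow = 12. Increase = 2.

2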